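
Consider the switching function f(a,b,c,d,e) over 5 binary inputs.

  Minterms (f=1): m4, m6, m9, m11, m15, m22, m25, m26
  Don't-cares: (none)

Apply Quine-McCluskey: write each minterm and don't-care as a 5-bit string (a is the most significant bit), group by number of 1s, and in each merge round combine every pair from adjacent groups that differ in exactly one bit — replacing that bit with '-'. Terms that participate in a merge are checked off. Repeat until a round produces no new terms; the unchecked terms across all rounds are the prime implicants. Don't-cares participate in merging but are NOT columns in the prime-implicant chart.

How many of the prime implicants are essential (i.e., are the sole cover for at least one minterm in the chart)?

Round 0: 00100✓ 00110✓ 01001✓ 01011✓ 01111✓ 10110✓ 11001✓ 11010
Round 1: -0110 -1001 001-0 01-11 010-1
PIs = {-0110, -1001, 001-0, 01-11, 010-1, 11010}
Coverage chart:
  m4: 001-0 ←essential
  m6: -0110,001-0
  m9: -1001,010-1
  m11: 01-11,010-1
  m15: 01-11 ←essential
  m22: -0110 ←essential
  m25: -1001 ←essential
  m26: 11010 ←essential
Essential: -0110, -1001, 001-0, 01-11, 11010

5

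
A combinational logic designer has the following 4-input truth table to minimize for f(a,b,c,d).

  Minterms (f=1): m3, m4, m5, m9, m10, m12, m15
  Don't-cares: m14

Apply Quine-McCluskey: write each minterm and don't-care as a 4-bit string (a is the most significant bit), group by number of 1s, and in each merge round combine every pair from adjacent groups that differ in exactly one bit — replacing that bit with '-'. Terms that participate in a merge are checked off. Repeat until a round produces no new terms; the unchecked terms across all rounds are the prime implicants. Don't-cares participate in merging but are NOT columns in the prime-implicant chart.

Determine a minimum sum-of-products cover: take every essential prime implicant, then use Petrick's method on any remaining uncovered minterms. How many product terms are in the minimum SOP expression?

6

[col 0] 0011, 0100*, 0101*, 1001, 1010*, 1100*, 1110*, 1111*
[col 1] -100, 010-, 1-10, 11-0, 111-
Prime implicants: -100, 0011, 010-, 1-10, 1001, 11-0, 111-
PI chart (minterm → PIs covering it):
  3 | 0011  (sole → essential)
  4 | -100,010-
  5 | 010-  (sole → essential)
  9 | 1001  (sole → essential)
  10 | 1-10  (sole → essential)
  12 | -100,11-0
  15 | 111-  (sole → essential)
Essential prime implicants: 0011, 010-, 1-10, 1001, 111-
Petrick residual → -100
Minimum SOP uses 6 PIs: bc'd' + a'b'cd + a'bc' + acd' + ab'c'd + abc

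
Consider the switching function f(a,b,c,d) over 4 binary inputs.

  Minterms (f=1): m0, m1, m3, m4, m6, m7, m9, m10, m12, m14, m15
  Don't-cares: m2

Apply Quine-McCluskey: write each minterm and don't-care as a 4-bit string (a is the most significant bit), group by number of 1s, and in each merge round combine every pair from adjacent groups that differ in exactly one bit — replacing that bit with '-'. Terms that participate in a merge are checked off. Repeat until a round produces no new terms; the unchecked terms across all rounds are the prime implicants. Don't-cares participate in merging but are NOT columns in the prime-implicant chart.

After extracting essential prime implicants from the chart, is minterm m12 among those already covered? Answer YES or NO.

YES

Round 0: 0000✓ 0001✓ 0010✓ 0011✓ 0100✓ 0110✓ 0111✓ 1001✓ 1010✓ 1100✓ 1110✓ 1111✓
Round 1: -001 -010✓ -100✓ -110✓ -111✓ 0-00✓ 0-10✓ 0-11✓ 00-0✓ 00-1✓ 000-✓ 001-✓ 01-0✓ 011-✓ 1-10✓ 11-0✓ 111-✓
Round 2: --10 -1-0 -11- 0--0 0-1- 00--
PIs = {--10, -001, -1-0, -11-, 0--0, 0-1-, 00--}
Coverage chart:
  m0: 0--0,00--
  m1: -001,00--
  m3: 0-1-,00--
  m4: -1-0,0--0
  m6: --10,-1-0,-11-,0--0,0-1-
  m7: -11-,0-1-
  m9: -001 ←essential
  m10: --10 ←essential
  m12: -1-0 ←essential
  m14: --10,-1-0,-11-
  m15: -11- ←essential
Essential: --10, -001, -1-0, -11-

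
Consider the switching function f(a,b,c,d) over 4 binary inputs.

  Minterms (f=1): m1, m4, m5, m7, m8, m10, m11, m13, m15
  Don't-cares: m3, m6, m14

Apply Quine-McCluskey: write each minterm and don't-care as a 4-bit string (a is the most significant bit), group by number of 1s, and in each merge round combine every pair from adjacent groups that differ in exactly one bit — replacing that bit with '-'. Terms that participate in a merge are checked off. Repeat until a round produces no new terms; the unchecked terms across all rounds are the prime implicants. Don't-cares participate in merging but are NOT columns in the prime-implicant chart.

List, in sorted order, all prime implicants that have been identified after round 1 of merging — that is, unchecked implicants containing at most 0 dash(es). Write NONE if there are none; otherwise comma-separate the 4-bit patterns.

size-2^0 implicants → 0001(✓)  0011(✓)  0100(✓)  0101(✓)  0110(✓)  0111(✓)  1000(✓)  1010(✓)  1011(✓)  1101(✓)  1110(✓)  1111(✓)
size-2^1 implicants → -011(✓)  -101(✓)  -110(✓)  -111(✓)  0-01(✓)  0-11(✓)  00-1(✓)  01-0(✓)  01-1(✓)  010-(✓)  011-(✓)  1-10(✓)  1-11(✓)  10-0  101-(✓)  11-1(✓)  111-(✓)
size-2^2 implicants → --11  -1-1  -11-  0--1  01--  1-1-
Unchecked terms (primes): --11, -1-1, -11-, 0--1, 01--, 1-1-, 10-0

NONE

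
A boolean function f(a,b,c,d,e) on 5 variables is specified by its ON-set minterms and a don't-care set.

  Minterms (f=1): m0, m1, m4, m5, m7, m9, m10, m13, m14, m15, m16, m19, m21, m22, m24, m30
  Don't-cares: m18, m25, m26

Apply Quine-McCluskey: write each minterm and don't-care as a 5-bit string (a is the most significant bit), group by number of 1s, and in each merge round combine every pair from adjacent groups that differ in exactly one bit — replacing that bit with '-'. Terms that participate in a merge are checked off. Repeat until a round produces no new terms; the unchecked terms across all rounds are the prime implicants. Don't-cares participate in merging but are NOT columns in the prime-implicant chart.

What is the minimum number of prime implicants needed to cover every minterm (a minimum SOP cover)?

Round 0: 00000✓ 00001✓ 00100✓ 00101✓ 00111✓ 01001✓ 01010✓ 01101✓ 01110✓ 01111✓ 10000✓ 10010✓ 10011✓ 10101✓ 10110✓ 11000✓ 11001✓ 11010✓ 11110✓
Round 1: -0000 -0101 -1001 -1010✓ -1110✓ 0-001✓ 0-101✓ 0-111✓ 00-00✓ 00-01✓ 0000-✓ 001-1✓ 0010-✓ 01-01✓ 01-10✓ 011-1✓ 0111- 1-000✓ 1-010✓ 1-110✓ 10-10✓ 100-0✓ 1001- 11-10✓ 110-0✓ 1100-
Round 2: -1-10 0--01 0-1-1 00-0- 1--10 1-0-0
PIs = {-0000, -0101, -1-10, -1001, 0--01, 0-1-1, 00-0-, 0111-, 1--10, 1-0-0, 1001-, 1100-}
Coverage chart:
  m0: -0000,00-0-
  m1: 0--01,00-0-
  m4: 00-0- ←essential
  m5: -0101,0--01,0-1-1,00-0-
  m7: 0-1-1 ←essential
  m9: -1001,0--01
  m10: -1-10 ←essential
  m13: 0--01,0-1-1
  m14: -1-10,0111-
  m15: 0-1-1,0111-
  m16: -0000,1-0-0
  m19: 1001- ←essential
  m21: -0101 ←essential
  m22: 1--10 ←essential
  m24: 1-0-0,1100-
  m30: -1-10,1--10
Essential: -0101, -1-10, 0-1-1, 00-0-, 1--10, 1001-
Petrick residual → -1001, 1-0-0
Min cover (8 terms): b'cd'e + bde' + bc'd'e + a'ce + a'b'd' + ade' + ac'e' + ab'c'd

8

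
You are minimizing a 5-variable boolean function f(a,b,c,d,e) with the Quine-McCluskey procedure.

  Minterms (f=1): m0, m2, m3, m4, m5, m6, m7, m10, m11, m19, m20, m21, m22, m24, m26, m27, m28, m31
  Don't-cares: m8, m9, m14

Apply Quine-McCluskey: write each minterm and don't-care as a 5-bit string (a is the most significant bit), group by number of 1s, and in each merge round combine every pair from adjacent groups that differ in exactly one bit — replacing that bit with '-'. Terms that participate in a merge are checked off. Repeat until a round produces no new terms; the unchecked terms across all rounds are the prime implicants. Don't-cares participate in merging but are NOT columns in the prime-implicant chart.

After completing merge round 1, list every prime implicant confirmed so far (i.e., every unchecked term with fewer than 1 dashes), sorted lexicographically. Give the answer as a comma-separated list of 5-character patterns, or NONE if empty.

size-2^0 implicants → 00000(✓)  00010(✓)  00011(✓)  00100(✓)  00101(✓)  00110(✓)  00111(✓)  01000(✓)  01001(✓)  01010(✓)  01011(✓)  01110(✓)  10011(✓)  10100(✓)  10101(✓)  10110(✓)  11000(✓)  11010(✓)  11011(✓)  11100(✓)  11111(✓)
size-2^1 implicants → -0011(✓)  -0100(✓)  -0101(✓)  -0110(✓)  -1000(✓)  -1010(✓)  -1011(✓)  0-000(✓)  0-010(✓)  0-011(✓)  0-110(✓)  00-00(✓)  00-10(✓)  00-11(✓)  000-0(✓)  0001-(✓)  001-0(✓)  001-1(✓)  0010-(✓)  0011-(✓)  01-10(✓)  010-0(✓)  010-1(✓)  0100-(✓)  0101-(✓)  1-011(✓)  1-100  101-0(✓)  1010-(✓)  11-00  11-11  110-0(✓)  1101-(✓)
size-2^2 implicants → --011  -01-0  -010-  -10-0  -101-  0--10  0-0-0  0-01-  00--0  00-1-  001--  010--
Unchecked terms (primes): --011, -01-0, -010-, -10-0, -101-, 0--10, 0-0-0, 0-01-, 00--0, 00-1-, 001--, 010--, 1-100, 11-00, 11-11

NONE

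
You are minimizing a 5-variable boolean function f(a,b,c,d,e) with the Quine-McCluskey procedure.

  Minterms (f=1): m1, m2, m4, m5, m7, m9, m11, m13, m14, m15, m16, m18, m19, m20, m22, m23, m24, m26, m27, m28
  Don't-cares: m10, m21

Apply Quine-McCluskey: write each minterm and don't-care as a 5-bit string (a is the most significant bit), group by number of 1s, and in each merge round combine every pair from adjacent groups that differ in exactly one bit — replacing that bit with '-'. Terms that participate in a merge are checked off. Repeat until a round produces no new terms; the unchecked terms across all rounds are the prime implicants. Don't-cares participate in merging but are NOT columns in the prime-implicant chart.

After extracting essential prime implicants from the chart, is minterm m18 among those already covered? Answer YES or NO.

YES

Round 0: 00001✓ 00010✓ 00100✓ 00101✓ 00111✓ 01001✓ 01010✓ 01011✓ 01101✓ 01110✓ 01111✓ 10000✓ 10010✓ 10011✓ 10100✓ 10101✓ 10110✓ 10111✓ 11000✓ 11010✓ 11011✓ 11100✓
Round 1: -0010✓ -0100✓ -0101✓ -0111✓ -1010✓ -1011✓ 0-001✓ 0-010✓ 0-101✓ 0-111✓ 00-01✓ 001-1✓ 0010-✓ 01-01✓ 01-10✓ 01-11✓ 010-1✓ 0101-✓ 011-1✓ 0111-✓ 1-000✓ 1-010✓ 1-011✓ 1-100✓ 10-00✓ 10-10✓ 10-11✓ 100-0✓ 1001-✓ 101-0✓ 101-1✓ 1010-✓ 1011-✓ 11-00✓ 110-0✓ 1101-✓
Round 2: --010 -01-1 -010- -101- 0--01 0-1-1 01--1 01-1- 1--00 1-0-0 1-01- 10--0 10-1- 101--
PIs = {--010, -01-1, -010-, -101-, 0--01, 0-1-1, 01--1, 01-1-, 1--00, 1-0-0, 1-01-, 10--0, 10-1-, 101--}
Coverage chart:
  m1: 0--01 ←essential
  m2: --010 ←essential
  m4: -010- ←essential
  m5: -01-1,-010-,0--01,0-1-1
  m7: -01-1,0-1-1
  m9: 0--01,01--1
  m11: -101-,01--1,01-1-
  m13: 0--01,0-1-1,01--1
  m14: 01-1- ←essential
  m15: 0-1-1,01--1,01-1-
  m16: 1--00,1-0-0,10--0
  m18: --010,1-0-0,1-01-,10--0,10-1-
  m19: 1-01-,10-1-
  m20: -010-,1--00,10--0,101--
  m22: 10--0,10-1-,101--
  m23: -01-1,10-1-,101--
  m24: 1--00,1-0-0
  m26: --010,-101-,1-0-0,1-01-
  m27: -101-,1-01-
  m28: 1--00 ←essential
Essential: --010, -010-, 0--01, 01-1-, 1--00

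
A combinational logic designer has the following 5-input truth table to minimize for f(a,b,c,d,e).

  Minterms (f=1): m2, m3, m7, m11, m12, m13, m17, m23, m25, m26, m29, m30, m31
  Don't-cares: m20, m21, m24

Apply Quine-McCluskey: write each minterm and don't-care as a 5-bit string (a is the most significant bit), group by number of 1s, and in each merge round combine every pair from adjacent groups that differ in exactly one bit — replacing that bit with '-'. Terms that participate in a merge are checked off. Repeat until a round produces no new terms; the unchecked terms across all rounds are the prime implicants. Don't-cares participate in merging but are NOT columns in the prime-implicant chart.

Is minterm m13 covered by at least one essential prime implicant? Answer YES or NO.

YES

Round 0: 00010✓ 00011✓ 00111✓ 01011✓ 01100✓ 01101✓ 10001✓ 10100✓ 10101✓ 10111✓ 11000✓ 11001✓ 11010✓ 11101✓ 11110✓ 11111✓
Round 1: -0111 -1101 0-011 00-11 0001- 0110- 1-001✓ 1-101✓ 1-111✓ 10-01✓ 101-1✓ 1010- 11-01✓ 11-10 110-0 1100- 111-1✓ 1111-
Round 2: 1--01 1-1-1
PIs = {-0111, -1101, 0-011, 00-11, 0001-, 0110-, 1--01, 1-1-1, 1010-, 11-10, 110-0, 1100-, 1111-}
Coverage chart:
  m2: 0001- ←essential
  m3: 0-011,00-11,0001-
  m7: -0111,00-11
  m11: 0-011 ←essential
  m12: 0110- ←essential
  m13: -1101,0110-
  m17: 1--01 ←essential
  m23: -0111,1-1-1
  m25: 1--01,1100-
  m26: 11-10,110-0
  m29: -1101,1--01,1-1-1
  m30: 11-10,1111-
  m31: 1-1-1,1111-
Essential: 0-011, 0001-, 0110-, 1--01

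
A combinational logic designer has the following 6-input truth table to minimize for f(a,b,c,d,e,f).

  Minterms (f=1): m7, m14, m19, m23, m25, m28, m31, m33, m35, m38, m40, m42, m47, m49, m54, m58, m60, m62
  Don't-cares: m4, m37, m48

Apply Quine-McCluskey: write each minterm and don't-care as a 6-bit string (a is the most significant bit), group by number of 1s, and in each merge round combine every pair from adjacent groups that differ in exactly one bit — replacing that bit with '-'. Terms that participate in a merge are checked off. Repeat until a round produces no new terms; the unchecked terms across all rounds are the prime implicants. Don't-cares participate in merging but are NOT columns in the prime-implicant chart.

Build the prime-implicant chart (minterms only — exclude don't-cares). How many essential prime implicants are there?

Round 0: 000100 000111✓ 001110 010011✓ 010111✓ 011001 011100✓ 011111✓ 100001✓ 100011✓ 100101✓ 100110✓ 101000✓ 101010✓ 101111 110000✓ 110001✓ 110110✓ 111010✓ 111100✓ 111110✓
Round 1: -11100 0-0111 01-111 010-11 1-0001 1-0110 1-1010 100-01 1000-1 1010-0 11-110 11000- 111-10 1111-0
PIs = {-11100, 0-0111, 000100, 001110, 01-111, 010-11, 011001, 1-0001, 1-0110, 1-1010, 100-01, 1000-1, 1010-0, 101111, 11-110, 11000-, 111-10, 1111-0}
Coverage chart:
  m7: 0-0111 ←essential
  m14: 001110 ←essential
  m19: 010-11 ←essential
  m23: 0-0111,01-111,010-11
  m25: 011001 ←essential
  m28: -11100 ←essential
  m31: 01-111 ←essential
  m33: 1-0001,100-01,1000-1
  m35: 1000-1 ←essential
  m38: 1-0110 ←essential
  m40: 1010-0 ←essential
  m42: 1-1010,1010-0
  m47: 101111 ←essential
  m49: 1-0001,11000-
  m54: 1-0110,11-110
  m58: 1-1010,111-10
  m60: -11100,1111-0
  m62: 11-110,111-10,1111-0
Essential: -11100, 0-0111, 001110, 01-111, 010-11, 011001, 1-0110, 1000-1, 1010-0, 101111

10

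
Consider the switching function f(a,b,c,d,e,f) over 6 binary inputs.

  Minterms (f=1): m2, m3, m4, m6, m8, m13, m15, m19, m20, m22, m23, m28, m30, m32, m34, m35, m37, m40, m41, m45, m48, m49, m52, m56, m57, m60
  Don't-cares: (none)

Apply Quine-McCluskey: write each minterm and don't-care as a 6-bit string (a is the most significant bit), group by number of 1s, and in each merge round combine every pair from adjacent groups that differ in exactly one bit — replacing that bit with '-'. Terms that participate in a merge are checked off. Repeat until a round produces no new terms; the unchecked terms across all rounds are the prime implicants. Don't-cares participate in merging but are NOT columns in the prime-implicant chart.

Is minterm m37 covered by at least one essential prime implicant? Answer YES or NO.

[col 0] 000010*, 000011*, 000100*, 000110*, 001000*, 001101*, 001111*, 010011*, 010100*, 010110*, 010111*, 011100*, 011110*, 100000*, 100010*, 100011*, 100101*, 101000*, 101001*, 101101*, 110000*, 110001*, 110100*, 111000*, 111001*, 111100*
[col 1] -00010*, -00011*, -01000, -01101, -10100*, -11100*, 0-0011, 0-0100*, 0-0110*, 000-10, 00001-*, 0001-0*, 0011-1, 01-100*, 01-110*, 010-11, 0101-0*, 01011-, 0111-0*, 1-0000*, 1-1000*, 1-1001*, 10-000*, 10-101, 1000-0, 10001-*, 101-01, 10100-*, 11-000*, 11-001*, 11-100*, 110-00*, 11000-*, 111-00*, 11100-*
[col 2] -0001-, -1-100, 0-01-0, 01-1-0, 1--000, 1-100-, 11--00, 11-00-
Prime implicants: -0001-, -01000, -01101, -1-100, 0-0011, 0-01-0, 000-10, 0011-1, 01-1-0, 010-11, 01011-, 1--000, 1-100-, 10-101, 1000-0, 101-01, 11--00, 11-00-
PI chart (minterm → PIs covering it):
  2 | -0001-,000-10
  3 | -0001-,0-0011
  4 | 0-01-0  (sole → essential)
  6 | 0-01-0,000-10
  8 | -01000  (sole → essential)
  13 | -01101,0011-1
  15 | 0011-1  (sole → essential)
  19 | 0-0011,010-11
  20 | -1-100,0-01-0,01-1-0
  22 | 0-01-0,01-1-0,01011-
  23 | 010-11,01011-
  28 | -1-100,01-1-0
  30 | 01-1-0  (sole → essential)
  32 | 1--000,1000-0
  34 | -0001-,1000-0
  35 | -0001-  (sole → essential)
  37 | 10-101  (sole → essential)
  40 | -01000,1--000,1-100-
  41 | 1-100-,101-01
  45 | -01101,10-101,101-01
  48 | 1--000,11--00,11-00-
  49 | 11-00-  (sole → essential)
  52 | -1-100,11--00
  56 | 1--000,1-100-,11--00,11-00-
  57 | 1-100-,11-00-
  60 | -1-100,11--00
Essential prime implicants: -0001-, -01000, 0-01-0, 0011-1, 01-1-0, 10-101, 11-00-

YES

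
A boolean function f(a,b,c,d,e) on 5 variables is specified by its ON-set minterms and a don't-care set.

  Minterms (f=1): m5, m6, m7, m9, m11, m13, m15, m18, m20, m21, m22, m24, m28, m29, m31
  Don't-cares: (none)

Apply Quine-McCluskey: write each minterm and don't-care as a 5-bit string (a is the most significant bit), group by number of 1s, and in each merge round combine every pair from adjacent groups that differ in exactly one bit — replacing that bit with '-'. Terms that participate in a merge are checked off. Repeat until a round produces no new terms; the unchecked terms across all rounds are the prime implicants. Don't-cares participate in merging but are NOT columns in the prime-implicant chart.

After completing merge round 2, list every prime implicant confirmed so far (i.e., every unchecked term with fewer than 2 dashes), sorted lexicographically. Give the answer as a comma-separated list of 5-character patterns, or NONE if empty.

-0110, 0011-, 10-10, 101-0, 11-00

[col 0] 00101*, 00110*, 00111*, 01001*, 01011*, 01101*, 01111*, 10010*, 10100*, 10101*, 10110*, 11000*, 11100*, 11101*, 11111*
[col 1] -0101*, -0110, -1101*, -1111*, 0-101*, 0-111*, 001-1*, 0011-, 01-01*, 01-11*, 010-1*, 011-1*, 1-100*, 1-101*, 10-10, 101-0, 1010-*, 11-00, 111-1*, 1110-*
[col 2] --101, -11-1, 0-1-1, 01--1, 1-10-
Prime implicants: --101, -0110, -11-1, 0-1-1, 0011-, 01--1, 1-10-, 10-10, 101-0, 11-00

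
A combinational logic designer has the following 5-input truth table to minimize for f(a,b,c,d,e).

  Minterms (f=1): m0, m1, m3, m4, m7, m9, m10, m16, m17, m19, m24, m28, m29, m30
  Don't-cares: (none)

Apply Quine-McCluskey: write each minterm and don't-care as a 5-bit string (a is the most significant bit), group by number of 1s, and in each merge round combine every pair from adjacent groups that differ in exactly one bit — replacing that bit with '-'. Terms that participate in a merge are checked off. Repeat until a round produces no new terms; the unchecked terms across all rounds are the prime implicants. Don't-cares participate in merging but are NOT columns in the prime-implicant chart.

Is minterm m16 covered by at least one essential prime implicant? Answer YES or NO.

[col 0] 00000*, 00001*, 00011*, 00100*, 00111*, 01001*, 01010, 10000*, 10001*, 10011*, 11000*, 11100*, 11101*, 11110*
[col 1] -0000*, -0001*, -0011*, 0-001, 00-00, 00-11, 000-1*, 0000-*, 1-000, 100-1*, 1000-*, 11-00, 111-0, 1110-
[col 2] -00-1, -000-
Prime implicants: -00-1, -000-, 0-001, 00-00, 00-11, 01010, 1-000, 11-00, 111-0, 1110-
PI chart (minterm → PIs covering it):
  0 | -000-,00-00
  1 | -00-1,-000-,0-001
  3 | -00-1,00-11
  4 | 00-00  (sole → essential)
  7 | 00-11  (sole → essential)
  9 | 0-001  (sole → essential)
  10 | 01010  (sole → essential)
  16 | -000-,1-000
  17 | -00-1,-000-
  19 | -00-1  (sole → essential)
  24 | 1-000,11-00
  28 | 11-00,111-0,1110-
  29 | 1110-  (sole → essential)
  30 | 111-0  (sole → essential)
Essential prime implicants: -00-1, 0-001, 00-00, 00-11, 01010, 111-0, 1110-

NO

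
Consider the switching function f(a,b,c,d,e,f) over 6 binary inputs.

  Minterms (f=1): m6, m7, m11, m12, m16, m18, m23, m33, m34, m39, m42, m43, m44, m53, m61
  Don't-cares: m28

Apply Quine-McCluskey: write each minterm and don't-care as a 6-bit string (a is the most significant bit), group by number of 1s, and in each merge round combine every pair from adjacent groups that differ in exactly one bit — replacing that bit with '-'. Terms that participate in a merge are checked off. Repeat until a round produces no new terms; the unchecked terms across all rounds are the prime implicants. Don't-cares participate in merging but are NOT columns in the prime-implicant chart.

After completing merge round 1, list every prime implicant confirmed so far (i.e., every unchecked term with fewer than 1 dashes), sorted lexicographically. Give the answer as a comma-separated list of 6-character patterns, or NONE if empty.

100001

[col 0] 000110*, 000111*, 001011*, 001100*, 010000*, 010010*, 010111*, 011100*, 100001, 100010*, 100111*, 101010*, 101011*, 101100*, 110101*, 111101*
[col 1] -00111, -01011, -01100, 0-0111, 0-1100, 00011-, 0100-0, 10-010, 10101-, 11-101
Prime implicants: -00111, -01011, -01100, 0-0111, 0-1100, 00011-, 0100-0, 10-010, 100001, 10101-, 11-101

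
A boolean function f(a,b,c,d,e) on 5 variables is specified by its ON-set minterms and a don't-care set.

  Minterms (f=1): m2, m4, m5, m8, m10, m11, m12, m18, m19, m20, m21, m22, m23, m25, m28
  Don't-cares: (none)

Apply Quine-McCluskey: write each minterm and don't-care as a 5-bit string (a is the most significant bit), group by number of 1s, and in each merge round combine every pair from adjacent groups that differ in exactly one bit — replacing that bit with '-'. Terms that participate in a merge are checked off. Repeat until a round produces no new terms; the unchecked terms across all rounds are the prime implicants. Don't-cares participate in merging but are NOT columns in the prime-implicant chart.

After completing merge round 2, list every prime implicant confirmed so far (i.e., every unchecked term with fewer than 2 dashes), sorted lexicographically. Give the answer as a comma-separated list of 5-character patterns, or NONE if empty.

size-2^0 implicants → 00010(✓)  00100(✓)  00101(✓)  01000(✓)  01010(✓)  01011(✓)  01100(✓)  10010(✓)  10011(✓)  10100(✓)  10101(✓)  10110(✓)  10111(✓)  11001  11100(✓)
size-2^1 implicants → -0010  -0100(✓)  -0101(✓)  -1100(✓)  0-010  0-100(✓)  0010-(✓)  01-00  010-0  0101-  1-100(✓)  10-10(✓)  10-11(✓)  1001-(✓)  101-0(✓)  101-1(✓)  1010-(✓)  1011-(✓)
size-2^2 implicants → --100  -010-  10-1-  101--
Unchecked terms (primes): --100, -0010, -010-, 0-010, 01-00, 010-0, 0101-, 10-1-, 101--, 11001

-0010, 0-010, 01-00, 010-0, 0101-, 11001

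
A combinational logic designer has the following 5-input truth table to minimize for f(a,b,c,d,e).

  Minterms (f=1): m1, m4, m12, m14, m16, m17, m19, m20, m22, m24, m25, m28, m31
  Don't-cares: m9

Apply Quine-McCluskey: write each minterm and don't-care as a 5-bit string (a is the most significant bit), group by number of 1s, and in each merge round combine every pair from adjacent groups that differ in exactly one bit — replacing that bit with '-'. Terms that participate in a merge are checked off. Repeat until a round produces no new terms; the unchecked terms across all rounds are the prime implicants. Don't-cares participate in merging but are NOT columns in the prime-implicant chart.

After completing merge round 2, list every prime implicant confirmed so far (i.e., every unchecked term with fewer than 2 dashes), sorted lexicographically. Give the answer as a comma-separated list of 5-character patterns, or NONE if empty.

011-0, 100-1, 101-0, 11111

[col 0] 00001*, 00100*, 01001*, 01100*, 01110*, 10000*, 10001*, 10011*, 10100*, 10110*, 11000*, 11001*, 11100*, 11111
[col 1] -0001*, -0100*, -1001*, -1100*, 0-001*, 0-100*, 011-0, 1-000*, 1-001*, 1-100*, 10-00*, 100-1, 1000-*, 101-0, 11-00*, 1100-*
[col 2] --001, --100, 1--00, 1-00-
Prime implicants: --001, --100, 011-0, 1--00, 1-00-, 100-1, 101-0, 11111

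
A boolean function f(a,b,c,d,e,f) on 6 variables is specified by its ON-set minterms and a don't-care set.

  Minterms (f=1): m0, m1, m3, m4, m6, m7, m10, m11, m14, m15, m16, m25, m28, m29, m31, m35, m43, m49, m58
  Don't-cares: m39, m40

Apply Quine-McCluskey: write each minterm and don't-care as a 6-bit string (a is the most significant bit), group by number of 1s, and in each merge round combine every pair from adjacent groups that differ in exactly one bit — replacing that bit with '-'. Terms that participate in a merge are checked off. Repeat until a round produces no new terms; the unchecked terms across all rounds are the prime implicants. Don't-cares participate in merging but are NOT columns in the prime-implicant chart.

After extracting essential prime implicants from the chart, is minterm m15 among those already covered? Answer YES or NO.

YES

size-2^0 implicants → 000000(✓)  000001(✓)  000011(✓)  000100(✓)  000110(✓)  000111(✓)  001010(✓)  001011(✓)  001110(✓)  001111(✓)  010000(✓)  011001(✓)  011100(✓)  011101(✓)  011111(✓)  100011(✓)  100111(✓)  101000  101011(✓)  110001  111010
size-2^1 implicants → -00011(✓)  -00111(✓)  -01011(✓)  0-0000  0-1111  00-011(✓)  00-110(✓)  00-111(✓)  000-00  000-11(✓)  0000-1  00000-  0001-0  00011-(✓)  001-10(✓)  001-11(✓)  00101-(✓)  00111-(✓)  011-01  0111-1  01110-  10-011(✓)  100-11(✓)
size-2^2 implicants → -0-011  -00-11  00--11  00-11-  001-1-
Unchecked terms (primes): -0-011, -00-11, 0-0000, 0-1111, 00--11, 00-11-, 000-00, 0000-1, 00000-, 0001-0, 001-1-, 011-01, 0111-1, 01110-, 101000, 110001, 111010
Minterm coverage:
  m0 ⊆ 0-0000,000-00,00000-
  m1 ⊆ 0000-1,00000-
  m3 ⊆ -0-011,-00-11,00--11,0000-1
  m4 ⊆ 000-00,0001-0
  m6 ⊆ 00-11-,0001-0
  m7 ⊆ -00-11,00--11,00-11-
  m10 ⊆ 001-1- [E]
  m11 ⊆ -0-011,00--11,001-1-
  m14 ⊆ 00-11-,001-1-
  m15 ⊆ 0-1111,00--11,00-11-,001-1-
  m16 ⊆ 0-0000 [E]
  m25 ⊆ 011-01 [E]
  m28 ⊆ 01110- [E]
  m29 ⊆ 011-01,0111-1,01110-
  m31 ⊆ 0-1111,0111-1
  m35 ⊆ -0-011,-00-11
  m43 ⊆ -0-011 [E]
  m49 ⊆ 110001 [E]
  m58 ⊆ 111010 [E]
E = {-0-011, 0-0000, 001-1-, 011-01, 01110-, 110001, 111010}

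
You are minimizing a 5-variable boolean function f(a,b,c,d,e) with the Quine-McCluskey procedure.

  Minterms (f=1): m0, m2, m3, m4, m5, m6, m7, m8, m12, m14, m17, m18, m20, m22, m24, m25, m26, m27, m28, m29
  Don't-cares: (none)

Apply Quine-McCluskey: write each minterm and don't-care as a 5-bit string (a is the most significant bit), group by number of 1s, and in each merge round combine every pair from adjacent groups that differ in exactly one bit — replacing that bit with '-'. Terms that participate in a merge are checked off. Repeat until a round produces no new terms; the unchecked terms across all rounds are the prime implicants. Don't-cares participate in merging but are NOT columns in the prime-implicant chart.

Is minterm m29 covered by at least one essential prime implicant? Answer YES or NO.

size-2^0 implicants → 00000(✓)  00010(✓)  00011(✓)  00100(✓)  00101(✓)  00110(✓)  00111(✓)  01000(✓)  01100(✓)  01110(✓)  10001(✓)  10010(✓)  10100(✓)  10110(✓)  11000(✓)  11001(✓)  11010(✓)  11011(✓)  11100(✓)  11101(✓)
size-2^1 implicants → -0010(✓)  -0100(✓)  -0110(✓)  -1000(✓)  -1100(✓)  0-000(✓)  0-100(✓)  0-110(✓)  00-00(✓)  00-10(✓)  00-11(✓)  000-0(✓)  0001-(✓)  001-0(✓)  001-1(✓)  0010-(✓)  0011-(✓)  01-00(✓)  011-0(✓)  1-001  1-010  1-100(✓)  10-10(✓)  101-0(✓)  11-00(✓)  11-01(✓)  110-0(✓)  110-1(✓)  1100-(✓)  1101-(✓)  1110-(✓)
size-2^2 implicants → --100  -0-10  -01-0  -1-00  0--00  0-1-0  00--0  00-1-  001--  11-0-  110--
Unchecked terms (primes): --100, -0-10, -01-0, -1-00, 0--00, 0-1-0, 00--0, 00-1-, 001--, 1-001, 1-010, 11-0-, 110--
Minterm coverage:
  m0 ⊆ 0--00,00--0
  m2 ⊆ -0-10,00--0,00-1-
  m3 ⊆ 00-1- [E]
  m4 ⊆ --100,-01-0,0--00,0-1-0,00--0,001--
  m5 ⊆ 001-- [E]
  m6 ⊆ -0-10,-01-0,0-1-0,00--0,00-1-,001--
  m7 ⊆ 00-1-,001--
  m8 ⊆ -1-00,0--00
  m12 ⊆ --100,-1-00,0--00,0-1-0
  m14 ⊆ 0-1-0 [E]
  m17 ⊆ 1-001 [E]
  m18 ⊆ -0-10,1-010
  m20 ⊆ --100,-01-0
  m22 ⊆ -0-10,-01-0
  m24 ⊆ -1-00,11-0-,110--
  m25 ⊆ 1-001,11-0-,110--
  m26 ⊆ 1-010,110--
  m27 ⊆ 110-- [E]
  m28 ⊆ --100,-1-00,11-0-
  m29 ⊆ 11-0- [E]
E = {0-1-0, 00-1-, 001--, 1-001, 11-0-, 110--}

YES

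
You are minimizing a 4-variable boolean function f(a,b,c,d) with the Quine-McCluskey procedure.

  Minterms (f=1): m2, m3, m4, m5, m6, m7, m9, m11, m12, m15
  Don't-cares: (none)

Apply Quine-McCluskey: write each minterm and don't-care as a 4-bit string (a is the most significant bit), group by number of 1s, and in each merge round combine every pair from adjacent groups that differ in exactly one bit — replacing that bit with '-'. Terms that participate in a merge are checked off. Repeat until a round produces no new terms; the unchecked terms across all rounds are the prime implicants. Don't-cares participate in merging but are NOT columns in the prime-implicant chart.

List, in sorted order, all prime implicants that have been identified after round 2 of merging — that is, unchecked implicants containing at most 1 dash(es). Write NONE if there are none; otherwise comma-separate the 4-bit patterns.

Round 0: 0010✓ 0011✓ 0100✓ 0101✓ 0110✓ 0111✓ 1001✓ 1011✓ 1100✓ 1111✓
Round 1: -011✓ -100 -111✓ 0-10✓ 0-11✓ 001-✓ 01-0✓ 01-1✓ 010-✓ 011-✓ 1-11✓ 10-1
Round 2: --11 0-1- 01--
PIs = {--11, -100, 0-1-, 01--, 10-1}

-100, 10-1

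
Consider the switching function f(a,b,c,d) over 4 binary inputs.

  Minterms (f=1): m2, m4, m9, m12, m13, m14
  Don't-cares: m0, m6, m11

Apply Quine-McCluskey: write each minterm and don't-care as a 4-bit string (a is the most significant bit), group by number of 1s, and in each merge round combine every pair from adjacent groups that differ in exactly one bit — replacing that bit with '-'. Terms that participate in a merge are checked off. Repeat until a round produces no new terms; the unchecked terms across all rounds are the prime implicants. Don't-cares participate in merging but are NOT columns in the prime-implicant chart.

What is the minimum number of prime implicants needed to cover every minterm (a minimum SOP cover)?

3

[col 0] 0000*, 0010*, 0100*, 0110*, 1001*, 1011*, 1100*, 1101*, 1110*
[col 1] -100*, -110*, 0-00*, 0-10*, 00-0*, 01-0*, 1-01, 10-1, 11-0*, 110-
[col 2] -1-0, 0--0
Prime implicants: -1-0, 0--0, 1-01, 10-1, 110-
PI chart (minterm → PIs covering it):
  2 | 0--0  (sole → essential)
  4 | -1-0,0--0
  9 | 1-01,10-1
  12 | -1-0,110-
  13 | 1-01,110-
  14 | -1-0  (sole → essential)
Essential prime implicants: -1-0, 0--0
Petrick residual → 1-01
Minimum SOP uses 3 PIs: bd' + a'd' + ac'd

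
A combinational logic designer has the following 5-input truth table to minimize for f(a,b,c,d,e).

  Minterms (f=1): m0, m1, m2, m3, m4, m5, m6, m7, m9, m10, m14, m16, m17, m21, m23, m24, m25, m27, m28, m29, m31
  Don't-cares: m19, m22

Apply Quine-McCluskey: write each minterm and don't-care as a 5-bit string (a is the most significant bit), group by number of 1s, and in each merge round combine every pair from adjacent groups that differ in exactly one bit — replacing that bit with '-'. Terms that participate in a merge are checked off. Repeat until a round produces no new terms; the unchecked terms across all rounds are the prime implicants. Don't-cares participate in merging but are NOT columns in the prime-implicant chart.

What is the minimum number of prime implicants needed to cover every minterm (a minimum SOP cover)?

[col 0] 00000*, 00001*, 00010*, 00011*, 00100*, 00101*, 00110*, 00111*, 01001*, 01010*, 01110*, 10000*, 10001*, 10011*, 10101*, 10110*, 10111*, 11000*, 11001*, 11011*, 11100*, 11101*, 11111*
[col 1] -0000*, -0001*, -0011*, -0101*, -0110*, -0111*, -1001*, 0-001*, 0-010*, 0-110*, 00-00*, 00-01*, 00-10*, 00-11*, 000-0*, 000-1*, 0000-*, 0001-*, 001-0*, 001-1*, 0010-*, 0011-*, 01-10*, 1-000*, 1-001*, 1-011*, 1-101*, 1-111*, 10-01*, 10-11*, 100-1*, 1000-*, 101-1*, 1011-*, 11-00*, 11-01*, 11-11*, 110-1*, 1100-*, 111-1*, 1110-*
[col 2] --001, -0-01*, -0-11*, -00-1*, -000-, -01-1*, -011-, 0--10, 00--0*, 00--1*, 00-0-*, 00-1-*, 000--*, 001--*, 1--01*, 1--11*, 1-0-1*, 1-00-, 1-1-1*, 10--1*, 11--1*, 11-0-
[col 3] -0--1, 00---, 1---1
Prime implicants: --001, -0--1, -000-, -011-, 0--10, 00---, 1---1, 1-00-, 11-0-
PI chart (minterm → PIs covering it):
  0 | -000-,00---
  1 | --001,-0--1,-000-,00---
  2 | 0--10,00---
  3 | -0--1,00---
  4 | 00---  (sole → essential)
  5 | -0--1,00---
  6 | -011-,0--10,00---
  7 | -0--1,-011-,00---
  9 | --001  (sole → essential)
  10 | 0--10  (sole → essential)
  14 | 0--10  (sole → essential)
  16 | -000-,1-00-
  17 | --001,-0--1,-000-,1---1,1-00-
  21 | -0--1,1---1
  23 | -0--1,-011-,1---1
  24 | 1-00-,11-0-
  25 | --001,1---1,1-00-,11-0-
  27 | 1---1  (sole → essential)
  28 | 11-0-  (sole → essential)
  29 | 1---1,11-0-
  31 | 1---1  (sole → essential)
Essential prime implicants: --001, 0--10, 00---, 1---1, 11-0-
Petrick residual → -000-
Minimum SOP uses 6 PIs: c'd'e + b'c'd' + a'de' + a'b' + ae + abd'

6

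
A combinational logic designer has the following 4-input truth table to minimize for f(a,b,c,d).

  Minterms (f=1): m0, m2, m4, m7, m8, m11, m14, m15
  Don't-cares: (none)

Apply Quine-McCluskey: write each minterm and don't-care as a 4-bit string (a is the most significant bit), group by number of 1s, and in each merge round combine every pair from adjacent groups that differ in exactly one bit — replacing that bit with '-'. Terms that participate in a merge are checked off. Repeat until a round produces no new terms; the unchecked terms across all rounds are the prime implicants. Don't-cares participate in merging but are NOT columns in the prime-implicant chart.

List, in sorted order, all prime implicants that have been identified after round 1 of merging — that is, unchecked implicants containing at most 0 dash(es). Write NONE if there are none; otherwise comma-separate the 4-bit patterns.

NONE

Round 0: 0000✓ 0010✓ 0100✓ 0111✓ 1000✓ 1011✓ 1110✓ 1111✓
Round 1: -000 -111 0-00 00-0 1-11 111-
PIs = {-000, -111, 0-00, 00-0, 1-11, 111-}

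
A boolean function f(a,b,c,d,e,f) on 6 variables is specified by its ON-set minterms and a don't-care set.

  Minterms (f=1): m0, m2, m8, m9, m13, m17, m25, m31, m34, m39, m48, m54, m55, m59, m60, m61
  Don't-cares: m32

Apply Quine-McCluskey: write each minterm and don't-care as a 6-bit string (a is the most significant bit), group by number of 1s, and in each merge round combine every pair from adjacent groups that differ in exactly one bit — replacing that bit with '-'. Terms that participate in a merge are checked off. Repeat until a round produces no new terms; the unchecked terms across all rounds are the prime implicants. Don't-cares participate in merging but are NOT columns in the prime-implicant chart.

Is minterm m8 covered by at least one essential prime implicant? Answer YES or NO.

NO

[col 0] 000000*, 000010*, 001000*, 001001*, 001101*, 010001*, 011001*, 011111, 100000*, 100010*, 100111*, 110000*, 110110*, 110111*, 111011, 111100*, 111101*
[col 1] -00000*, -00010*, 0-1001, 00-000, 0000-0*, 001-01, 00100-, 01-001, 1-0000, 1-0111, 1000-0*, 11011-, 11110-
[col 2] -000-0
Prime implicants: -000-0, 0-1001, 00-000, 001-01, 00100-, 01-001, 011111, 1-0000, 1-0111, 11011-, 111011, 11110-
PI chart (minterm → PIs covering it):
  0 | -000-0,00-000
  2 | -000-0  (sole → essential)
  8 | 00-000,00100-
  9 | 0-1001,001-01,00100-
  13 | 001-01  (sole → essential)
  17 | 01-001  (sole → essential)
  25 | 0-1001,01-001
  31 | 011111  (sole → essential)
  34 | -000-0  (sole → essential)
  39 | 1-0111  (sole → essential)
  48 | 1-0000  (sole → essential)
  54 | 11011-  (sole → essential)
  55 | 1-0111,11011-
  59 | 111011  (sole → essential)
  60 | 11110-  (sole → essential)
  61 | 11110-  (sole → essential)
Essential prime implicants: -000-0, 001-01, 01-001, 011111, 1-0000, 1-0111, 11011-, 111011, 11110-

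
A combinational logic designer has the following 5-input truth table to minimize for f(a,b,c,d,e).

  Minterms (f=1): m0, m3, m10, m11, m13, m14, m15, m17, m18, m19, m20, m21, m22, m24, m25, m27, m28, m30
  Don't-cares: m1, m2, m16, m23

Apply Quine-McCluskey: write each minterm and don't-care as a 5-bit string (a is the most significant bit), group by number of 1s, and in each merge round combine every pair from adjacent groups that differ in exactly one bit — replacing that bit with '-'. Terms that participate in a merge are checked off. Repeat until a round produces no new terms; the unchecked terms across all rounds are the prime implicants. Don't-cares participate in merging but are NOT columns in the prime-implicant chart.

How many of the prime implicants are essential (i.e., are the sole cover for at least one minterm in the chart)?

3

size-2^0 implicants → 00000(✓)  00001(✓)  00010(✓)  00011(✓)  01010(✓)  01011(✓)  01101(✓)  01110(✓)  01111(✓)  10000(✓)  10001(✓)  10010(✓)  10011(✓)  10100(✓)  10101(✓)  10110(✓)  10111(✓)  11000(✓)  11001(✓)  11011(✓)  11100(✓)  11110(✓)
size-2^1 implicants → -0000(✓)  -0001(✓)  -0010(✓)  -0011(✓)  -1011(✓)  -1110  0-010(✓)  0-011(✓)  000-0(✓)  000-1(✓)  0000-(✓)  0001-(✓)  01-10(✓)  01-11(✓)  0101-(✓)  011-1  0111-(✓)  1-000(✓)  1-001(✓)  1-011(✓)  1-100(✓)  1-110(✓)  10-00(✓)  10-01(✓)  10-10(✓)  10-11(✓)  100-0(✓)  100-1(✓)  1000-(✓)  1001-(✓)  101-0(✓)  101-1(✓)  1010-(✓)  1011-(✓)  11-00(✓)  110-1(✓)  1100-(✓)  111-0(✓)
size-2^2 implicants → --011  -00-0(✓)  -00-1(✓)  -000-(✓)  -001-(✓)  0-01-  000--(✓)  01-1-  1--00  1-0-1  1-00-  1-1-0  10--0(✓)  10--1(✓)  10-0-(✓)  10-1-(✓)  100--(✓)  101--(✓)
size-2^3 implicants → -00--  10---
Unchecked terms (primes): --011, -00--, -1110, 0-01-, 01-1-, 011-1, 1--00, 1-0-1, 1-00-, 1-1-0, 10---
Minterm coverage:
  m0 ⊆ -00-- [E]
  m3 ⊆ --011,-00--,0-01-
  m10 ⊆ 0-01-,01-1-
  m11 ⊆ --011,0-01-,01-1-
  m13 ⊆ 011-1 [E]
  m14 ⊆ -1110,01-1-
  m15 ⊆ 01-1-,011-1
  m17 ⊆ -00--,1-0-1,1-00-,10---
  m18 ⊆ -00--,10---
  m19 ⊆ --011,-00--,1-0-1,10---
  m20 ⊆ 1--00,1-1-0,10---
  m21 ⊆ 10--- [E]
  m22 ⊆ 1-1-0,10---
  m24 ⊆ 1--00,1-00-
  m25 ⊆ 1-0-1,1-00-
  m27 ⊆ --011,1-0-1
  m28 ⊆ 1--00,1-1-0
  m30 ⊆ -1110,1-1-0
E = {-00--, 011-1, 10---}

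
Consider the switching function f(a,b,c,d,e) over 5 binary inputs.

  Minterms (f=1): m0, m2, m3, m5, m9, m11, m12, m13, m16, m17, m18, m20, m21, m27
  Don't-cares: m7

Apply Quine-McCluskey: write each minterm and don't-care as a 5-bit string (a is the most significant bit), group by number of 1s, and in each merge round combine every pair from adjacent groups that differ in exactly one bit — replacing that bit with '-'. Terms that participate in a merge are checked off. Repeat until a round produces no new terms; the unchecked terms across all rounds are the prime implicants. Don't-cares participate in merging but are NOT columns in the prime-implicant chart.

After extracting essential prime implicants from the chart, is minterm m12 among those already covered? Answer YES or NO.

Round 0: 00000✓ 00010✓ 00011✓ 00101✓ 00111✓ 01001✓ 01011✓ 01100✓ 01101✓ 10000✓ 10001✓ 10010✓ 10100✓ 10101✓ 11011✓
Round 1: -0000✓ -0010✓ -0101 -1011 0-011 0-101 00-11 000-0✓ 0001- 001-1 01-01 010-1 0110- 10-00✓ 10-01✓ 100-0✓ 1000-✓ 1010-✓
Round 2: -00-0 10-0-
PIs = {-00-0, -0101, -1011, 0-011, 0-101, 00-11, 0001-, 001-1, 01-01, 010-1, 0110-, 10-0-}
Coverage chart:
  m0: -00-0 ←essential
  m2: -00-0,0001-
  m3: 0-011,00-11,0001-
  m5: -0101,0-101,001-1
  m9: 01-01,010-1
  m11: -1011,0-011,010-1
  m12: 0110- ←essential
  m13: 0-101,01-01,0110-
  m16: -00-0,10-0-
  m17: 10-0- ←essential
  m18: -00-0 ←essential
  m20: 10-0- ←essential
  m21: -0101,10-0-
  m27: -1011 ←essential
Essential: -00-0, -1011, 0110-, 10-0-

YES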